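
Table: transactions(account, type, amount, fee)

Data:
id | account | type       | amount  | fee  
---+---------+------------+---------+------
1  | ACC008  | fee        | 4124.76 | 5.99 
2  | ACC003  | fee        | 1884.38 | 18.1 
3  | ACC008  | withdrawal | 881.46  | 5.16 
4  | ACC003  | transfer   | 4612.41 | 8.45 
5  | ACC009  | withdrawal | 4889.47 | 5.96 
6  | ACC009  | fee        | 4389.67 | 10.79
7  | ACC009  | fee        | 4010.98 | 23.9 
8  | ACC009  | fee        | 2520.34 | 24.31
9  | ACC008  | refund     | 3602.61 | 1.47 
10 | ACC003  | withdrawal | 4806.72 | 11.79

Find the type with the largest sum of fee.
SELECT type, SUM(fee) as val
FROM transactions
GROUP BY type
ORDER BY val DESC
LIMIT 1

Result: fee with sum(fee) = 83.09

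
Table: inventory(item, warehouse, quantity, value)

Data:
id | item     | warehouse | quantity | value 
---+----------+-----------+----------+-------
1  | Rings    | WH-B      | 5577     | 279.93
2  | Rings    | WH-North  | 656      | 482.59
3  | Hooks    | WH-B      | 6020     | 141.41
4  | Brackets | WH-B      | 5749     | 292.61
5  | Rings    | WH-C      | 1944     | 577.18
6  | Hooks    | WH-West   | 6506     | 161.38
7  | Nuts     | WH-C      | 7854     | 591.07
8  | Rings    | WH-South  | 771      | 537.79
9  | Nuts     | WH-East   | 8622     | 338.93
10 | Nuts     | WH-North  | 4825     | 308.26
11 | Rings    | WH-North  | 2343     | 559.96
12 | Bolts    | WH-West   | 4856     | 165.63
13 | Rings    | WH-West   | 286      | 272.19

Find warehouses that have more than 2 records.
SELECT warehouse, COUNT(*) as cnt
FROM inventory
GROUP BY warehouse
HAVING COUNT(*) > 2

Result:
  WH-B: 3
  WH-North: 3
  WH-West: 3

Note: HAVING filters groups after aggregation, WHERE filters rows before.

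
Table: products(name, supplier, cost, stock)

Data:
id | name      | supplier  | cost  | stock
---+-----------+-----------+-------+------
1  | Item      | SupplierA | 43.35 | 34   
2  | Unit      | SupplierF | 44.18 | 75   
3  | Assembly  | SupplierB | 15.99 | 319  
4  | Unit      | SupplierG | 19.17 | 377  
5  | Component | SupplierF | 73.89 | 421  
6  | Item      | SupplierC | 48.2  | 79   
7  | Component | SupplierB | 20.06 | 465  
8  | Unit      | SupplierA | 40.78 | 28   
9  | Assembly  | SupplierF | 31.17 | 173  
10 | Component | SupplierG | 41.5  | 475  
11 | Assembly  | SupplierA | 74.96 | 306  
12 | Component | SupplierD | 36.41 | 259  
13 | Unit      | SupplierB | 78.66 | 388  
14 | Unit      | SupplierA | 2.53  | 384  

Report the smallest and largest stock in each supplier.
SELECT supplier, MIN(stock), MAX(stock)
FROM products
GROUP BY supplier

Result:
  SupplierA: min=28, max=384
  SupplierB: min=319, max=465
  SupplierC: min=79, max=79
  SupplierD: min=259, max=259
  SupplierF: min=75, max=421
  SupplierG: min=377, max=475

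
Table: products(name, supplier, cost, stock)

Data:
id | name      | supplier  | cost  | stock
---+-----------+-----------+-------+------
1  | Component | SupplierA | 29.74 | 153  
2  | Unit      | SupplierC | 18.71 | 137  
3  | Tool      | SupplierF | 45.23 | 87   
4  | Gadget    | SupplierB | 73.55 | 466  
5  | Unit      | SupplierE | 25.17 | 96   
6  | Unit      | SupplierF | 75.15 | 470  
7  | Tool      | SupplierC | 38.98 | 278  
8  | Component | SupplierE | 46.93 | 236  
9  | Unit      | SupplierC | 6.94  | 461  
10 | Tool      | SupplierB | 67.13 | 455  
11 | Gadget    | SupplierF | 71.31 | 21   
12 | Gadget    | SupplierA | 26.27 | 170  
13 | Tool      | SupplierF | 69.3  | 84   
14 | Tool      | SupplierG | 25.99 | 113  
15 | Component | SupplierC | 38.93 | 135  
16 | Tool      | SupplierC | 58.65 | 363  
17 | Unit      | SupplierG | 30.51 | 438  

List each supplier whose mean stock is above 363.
SELECT supplier, AVG(stock)
FROM products
GROUP BY supplier
HAVING AVG(stock) > 363

Result:
  SupplierB: avg=460.50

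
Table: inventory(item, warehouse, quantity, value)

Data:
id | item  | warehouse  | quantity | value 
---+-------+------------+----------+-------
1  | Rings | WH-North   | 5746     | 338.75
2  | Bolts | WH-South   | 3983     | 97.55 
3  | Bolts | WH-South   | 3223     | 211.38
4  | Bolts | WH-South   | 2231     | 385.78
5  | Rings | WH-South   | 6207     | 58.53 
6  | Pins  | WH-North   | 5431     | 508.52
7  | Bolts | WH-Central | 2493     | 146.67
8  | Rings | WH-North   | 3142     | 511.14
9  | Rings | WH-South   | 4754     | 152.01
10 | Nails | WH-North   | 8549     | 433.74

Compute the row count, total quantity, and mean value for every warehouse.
SELECT warehouse,
       COUNT(*) as cnt,
       SUM(quantity) as total_quantity,
       AVG(value) as avg_value
FROM inventory
GROUP BY warehouse

Result:
  WH-Central: 1 records, 2493 total quantity, 146.67 avg value
  WH-North: 4 records, 22868 total quantity, 448.04 avg value
  WH-South: 5 records, 20398 total quantity, 181.05 avg value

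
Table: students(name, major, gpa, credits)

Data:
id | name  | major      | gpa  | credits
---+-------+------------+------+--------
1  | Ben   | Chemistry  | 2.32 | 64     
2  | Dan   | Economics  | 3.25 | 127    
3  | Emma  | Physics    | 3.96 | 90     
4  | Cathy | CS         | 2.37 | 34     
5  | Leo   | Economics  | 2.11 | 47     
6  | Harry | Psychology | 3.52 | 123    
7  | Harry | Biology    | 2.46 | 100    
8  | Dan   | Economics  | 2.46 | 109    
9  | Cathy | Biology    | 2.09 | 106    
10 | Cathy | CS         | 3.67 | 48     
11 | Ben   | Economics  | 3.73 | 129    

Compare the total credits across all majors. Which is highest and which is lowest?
SELECT major, SUM(credits)
FROM students
GROUP BY major
ORDER BY SUM(credits)

All groups:
  Chemistry: 64
  CS: 82
  Physics: 90
  Psychology: 123
  Biology: 206
  Economics: 412

Highest: Economics (412)
Lowest: Chemistry (64)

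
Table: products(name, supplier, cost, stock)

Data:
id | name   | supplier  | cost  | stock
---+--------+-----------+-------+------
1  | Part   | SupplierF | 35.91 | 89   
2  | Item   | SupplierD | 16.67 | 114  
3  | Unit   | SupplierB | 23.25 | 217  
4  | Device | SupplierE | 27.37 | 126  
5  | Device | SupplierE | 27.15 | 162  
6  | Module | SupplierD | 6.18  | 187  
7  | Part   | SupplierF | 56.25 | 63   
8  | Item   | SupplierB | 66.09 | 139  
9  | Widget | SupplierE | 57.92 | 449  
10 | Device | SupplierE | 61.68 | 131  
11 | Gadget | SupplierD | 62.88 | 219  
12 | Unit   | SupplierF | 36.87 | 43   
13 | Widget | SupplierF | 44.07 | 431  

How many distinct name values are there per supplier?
SELECT supplier, COUNT(DISTINCT name)
FROM products
GROUP BY supplier

Result:
  SupplierB: 2 distinct
  SupplierD: 3 distinct
  SupplierE: 2 distinct
  SupplierF: 3 distinct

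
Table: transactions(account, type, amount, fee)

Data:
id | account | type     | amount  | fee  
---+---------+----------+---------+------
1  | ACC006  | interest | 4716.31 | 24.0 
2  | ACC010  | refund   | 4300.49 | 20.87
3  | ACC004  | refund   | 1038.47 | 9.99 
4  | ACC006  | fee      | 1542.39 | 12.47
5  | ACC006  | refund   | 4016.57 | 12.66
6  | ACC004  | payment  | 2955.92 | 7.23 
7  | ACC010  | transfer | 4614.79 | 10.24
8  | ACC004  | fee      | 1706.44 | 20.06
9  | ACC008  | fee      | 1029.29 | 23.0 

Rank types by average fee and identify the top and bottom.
SELECT type, AVG(fee)
FROM transactions
GROUP BY type
ORDER BY AVG(fee)

All groups:
  payment: 7.23
  transfer: 10.24
  refund: 14.51
  fee: 18.51
  interest: 24.00

Highest: interest (24.00)
Lowest: payment (7.23)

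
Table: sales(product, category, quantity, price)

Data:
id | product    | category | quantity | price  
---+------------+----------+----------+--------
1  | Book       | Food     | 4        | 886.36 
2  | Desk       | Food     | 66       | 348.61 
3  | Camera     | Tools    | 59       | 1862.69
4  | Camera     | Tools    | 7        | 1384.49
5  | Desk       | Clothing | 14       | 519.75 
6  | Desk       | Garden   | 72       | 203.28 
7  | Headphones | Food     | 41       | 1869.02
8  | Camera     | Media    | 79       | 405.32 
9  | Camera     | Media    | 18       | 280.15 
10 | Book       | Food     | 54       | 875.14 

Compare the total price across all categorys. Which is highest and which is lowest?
SELECT category, SUM(price)
FROM sales
GROUP BY category
ORDER BY SUM(price)

All groups:
  Garden: 203.28
  Clothing: 519.75
  Media: 685.47
  Tools: 3247.18
  Food: 3979.13

Highest: Food (3979.13)
Lowest: Garden (203.28)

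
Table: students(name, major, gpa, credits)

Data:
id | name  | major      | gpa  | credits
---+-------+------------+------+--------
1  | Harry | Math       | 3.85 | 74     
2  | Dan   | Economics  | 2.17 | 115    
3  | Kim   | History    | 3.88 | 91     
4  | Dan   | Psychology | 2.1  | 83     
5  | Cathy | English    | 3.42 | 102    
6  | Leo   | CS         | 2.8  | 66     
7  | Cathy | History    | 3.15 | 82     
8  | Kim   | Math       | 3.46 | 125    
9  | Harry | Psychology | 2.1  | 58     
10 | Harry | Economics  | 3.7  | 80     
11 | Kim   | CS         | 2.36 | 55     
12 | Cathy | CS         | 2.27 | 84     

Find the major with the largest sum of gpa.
SELECT major, SUM(gpa) as val
FROM students
GROUP BY major
ORDER BY val DESC
LIMIT 1

Result: CS with sum(gpa) = 7.43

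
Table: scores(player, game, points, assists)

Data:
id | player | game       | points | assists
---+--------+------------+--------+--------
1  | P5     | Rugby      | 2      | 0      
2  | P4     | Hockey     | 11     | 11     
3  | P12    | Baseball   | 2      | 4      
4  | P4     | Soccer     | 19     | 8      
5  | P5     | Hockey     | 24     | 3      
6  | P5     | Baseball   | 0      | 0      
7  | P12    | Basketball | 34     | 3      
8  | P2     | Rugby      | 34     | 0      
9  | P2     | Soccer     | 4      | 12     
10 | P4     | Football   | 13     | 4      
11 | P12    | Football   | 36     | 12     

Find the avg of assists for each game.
SELECT game, AVG(assists) as result
FROM scores
GROUP BY game

Result:
  Baseball: 2.00
  Basketball: 3.00
  Football: 8.00
  Hockey: 7.00
  Rugby: 0.00
  Soccer: 10.00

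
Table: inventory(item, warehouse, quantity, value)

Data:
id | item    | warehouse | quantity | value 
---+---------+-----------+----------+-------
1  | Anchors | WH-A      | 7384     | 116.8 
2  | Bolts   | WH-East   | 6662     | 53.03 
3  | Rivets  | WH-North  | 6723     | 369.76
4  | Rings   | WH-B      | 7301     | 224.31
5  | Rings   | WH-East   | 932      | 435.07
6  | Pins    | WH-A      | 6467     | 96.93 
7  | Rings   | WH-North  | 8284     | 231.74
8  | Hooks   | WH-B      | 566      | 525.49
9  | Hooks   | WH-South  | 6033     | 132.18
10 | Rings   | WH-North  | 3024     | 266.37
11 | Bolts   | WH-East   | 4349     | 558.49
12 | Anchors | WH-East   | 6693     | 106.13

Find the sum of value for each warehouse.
SELECT warehouse, SUM(value) as result
FROM inventory
GROUP BY warehouse

Result:
  WH-A: 213.73
  WH-B: 749.80
  WH-East: 1152.72
  WH-North: 867.87
  WH-South: 132.18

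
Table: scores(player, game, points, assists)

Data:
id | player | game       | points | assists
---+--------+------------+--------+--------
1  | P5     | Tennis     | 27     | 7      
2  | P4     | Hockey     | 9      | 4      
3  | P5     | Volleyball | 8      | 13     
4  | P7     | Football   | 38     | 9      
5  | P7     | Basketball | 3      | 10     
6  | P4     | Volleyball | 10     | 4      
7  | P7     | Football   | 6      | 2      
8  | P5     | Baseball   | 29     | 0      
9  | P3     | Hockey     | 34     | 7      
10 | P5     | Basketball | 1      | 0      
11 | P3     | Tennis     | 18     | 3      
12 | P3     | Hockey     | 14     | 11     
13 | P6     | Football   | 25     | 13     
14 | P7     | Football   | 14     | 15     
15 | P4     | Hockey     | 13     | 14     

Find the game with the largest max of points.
SELECT game, MAX(points) as val
FROM scores
GROUP BY game
ORDER BY val DESC
LIMIT 1

Result: Football with max(points) = 38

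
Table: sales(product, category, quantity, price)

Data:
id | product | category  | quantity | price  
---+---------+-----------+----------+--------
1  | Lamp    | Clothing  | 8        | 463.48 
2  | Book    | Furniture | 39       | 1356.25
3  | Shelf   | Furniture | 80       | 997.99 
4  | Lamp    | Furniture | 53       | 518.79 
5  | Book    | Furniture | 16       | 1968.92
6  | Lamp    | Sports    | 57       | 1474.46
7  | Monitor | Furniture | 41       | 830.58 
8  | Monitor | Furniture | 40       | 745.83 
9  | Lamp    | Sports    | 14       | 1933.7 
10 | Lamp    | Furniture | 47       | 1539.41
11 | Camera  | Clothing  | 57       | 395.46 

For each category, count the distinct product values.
SELECT category, COUNT(DISTINCT product)
FROM sales
GROUP BY category

Result:
  Clothing: 2 distinct
  Furniture: 4 distinct
  Sports: 1 distinct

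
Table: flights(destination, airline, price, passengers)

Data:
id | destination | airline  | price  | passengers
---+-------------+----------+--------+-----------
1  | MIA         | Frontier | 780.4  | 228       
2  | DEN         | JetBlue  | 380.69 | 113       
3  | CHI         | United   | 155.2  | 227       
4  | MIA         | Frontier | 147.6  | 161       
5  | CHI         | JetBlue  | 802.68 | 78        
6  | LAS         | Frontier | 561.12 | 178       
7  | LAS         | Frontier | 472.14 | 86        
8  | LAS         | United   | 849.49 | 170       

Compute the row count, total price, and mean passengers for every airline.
SELECT airline,
       COUNT(*) as cnt,
       SUM(price) as total_price,
       AVG(passengers) as avg_passengers
FROM flights
GROUP BY airline

Result:
  Frontier: 4 records, 1961.26 total price, 163.25 avg passengers
  JetBlue: 2 records, 1183.37 total price, 95.50 avg passengers
  United: 2 records, 1004.69 total price, 198.50 avg passengers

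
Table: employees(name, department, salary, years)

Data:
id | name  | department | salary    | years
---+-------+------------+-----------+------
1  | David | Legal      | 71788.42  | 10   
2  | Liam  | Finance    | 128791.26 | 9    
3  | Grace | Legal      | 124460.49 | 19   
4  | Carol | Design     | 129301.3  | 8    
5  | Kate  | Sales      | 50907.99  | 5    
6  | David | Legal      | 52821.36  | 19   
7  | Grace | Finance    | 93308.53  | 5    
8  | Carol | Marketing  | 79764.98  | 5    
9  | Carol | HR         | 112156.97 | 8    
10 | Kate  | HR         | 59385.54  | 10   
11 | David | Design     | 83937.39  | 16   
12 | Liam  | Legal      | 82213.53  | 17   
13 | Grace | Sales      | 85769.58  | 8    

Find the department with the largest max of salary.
SELECT department, MAX(salary) as val
FROM employees
GROUP BY department
ORDER BY val DESC
LIMIT 1

Result: Design with max(salary) = 129301.30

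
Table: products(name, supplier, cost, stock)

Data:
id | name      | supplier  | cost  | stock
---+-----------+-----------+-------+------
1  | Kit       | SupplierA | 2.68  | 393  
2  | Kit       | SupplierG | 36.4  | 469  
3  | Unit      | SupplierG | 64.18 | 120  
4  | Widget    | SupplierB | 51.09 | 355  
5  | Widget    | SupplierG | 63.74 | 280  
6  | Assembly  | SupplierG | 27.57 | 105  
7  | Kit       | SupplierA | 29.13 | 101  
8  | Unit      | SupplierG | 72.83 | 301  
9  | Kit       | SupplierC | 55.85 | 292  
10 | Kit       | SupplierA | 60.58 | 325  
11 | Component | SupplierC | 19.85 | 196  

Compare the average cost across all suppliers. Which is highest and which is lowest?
SELECT supplier, AVG(cost)
FROM products
GROUP BY supplier
ORDER BY AVG(cost)

All groups:
  SupplierA: 30.80
  SupplierC: 37.85
  SupplierB: 51.09
  SupplierG: 52.94

Highest: SupplierG (52.94)
Lowest: SupplierA (30.80)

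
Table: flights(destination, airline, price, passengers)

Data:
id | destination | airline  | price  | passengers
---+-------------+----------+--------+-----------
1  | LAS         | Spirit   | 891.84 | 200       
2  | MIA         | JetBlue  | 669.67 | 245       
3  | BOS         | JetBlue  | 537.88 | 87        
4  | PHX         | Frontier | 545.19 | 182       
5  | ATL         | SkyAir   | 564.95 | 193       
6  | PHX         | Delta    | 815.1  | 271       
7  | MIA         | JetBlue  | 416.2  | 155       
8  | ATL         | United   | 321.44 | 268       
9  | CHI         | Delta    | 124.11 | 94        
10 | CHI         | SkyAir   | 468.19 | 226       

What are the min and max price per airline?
SELECT airline, MIN(price), MAX(price)
FROM flights
GROUP BY airline

Result:
  Delta: min=124.11, max=815.10
  Frontier: min=545.19, max=545.19
  JetBlue: min=416.20, max=669.67
  SkyAir: min=468.19, max=564.95
  Spirit: min=891.84, max=891.84
  United: min=321.44, max=321.44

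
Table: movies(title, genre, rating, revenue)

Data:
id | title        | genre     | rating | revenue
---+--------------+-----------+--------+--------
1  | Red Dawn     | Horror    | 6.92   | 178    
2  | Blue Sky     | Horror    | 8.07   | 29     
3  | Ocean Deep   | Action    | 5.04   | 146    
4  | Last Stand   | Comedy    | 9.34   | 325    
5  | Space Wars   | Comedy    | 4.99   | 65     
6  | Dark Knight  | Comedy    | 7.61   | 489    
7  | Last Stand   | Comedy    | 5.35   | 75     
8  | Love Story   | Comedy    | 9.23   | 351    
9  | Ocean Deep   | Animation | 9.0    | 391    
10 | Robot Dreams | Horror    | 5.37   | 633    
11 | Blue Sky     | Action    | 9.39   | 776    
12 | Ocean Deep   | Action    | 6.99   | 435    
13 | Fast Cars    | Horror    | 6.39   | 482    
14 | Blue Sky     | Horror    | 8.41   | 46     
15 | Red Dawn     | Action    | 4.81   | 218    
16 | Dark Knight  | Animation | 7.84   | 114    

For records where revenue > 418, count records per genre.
SELECT genre, COUNT(*)
FROM movies
WHERE revenue > 418
GROUP BY genre

Note: WHERE filters rows before grouping.

Result:
  Action: 2
  Comedy: 1
  Horror: 2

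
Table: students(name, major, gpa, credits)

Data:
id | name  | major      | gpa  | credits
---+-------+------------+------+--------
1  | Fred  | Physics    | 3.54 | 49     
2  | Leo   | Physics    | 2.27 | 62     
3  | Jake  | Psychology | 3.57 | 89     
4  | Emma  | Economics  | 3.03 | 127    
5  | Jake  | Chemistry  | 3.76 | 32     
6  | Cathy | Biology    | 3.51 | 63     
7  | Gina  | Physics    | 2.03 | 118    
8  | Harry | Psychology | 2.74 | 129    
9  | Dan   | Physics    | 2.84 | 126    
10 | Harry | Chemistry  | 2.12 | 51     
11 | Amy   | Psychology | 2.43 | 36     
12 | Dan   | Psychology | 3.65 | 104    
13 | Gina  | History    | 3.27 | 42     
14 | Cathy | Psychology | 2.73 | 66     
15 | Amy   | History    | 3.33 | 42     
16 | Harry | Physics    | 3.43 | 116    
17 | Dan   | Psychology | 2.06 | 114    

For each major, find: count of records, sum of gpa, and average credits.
SELECT major,
       COUNT(*) as cnt,
       SUM(gpa) as total_gpa,
       AVG(credits) as avg_credits
FROM students
GROUP BY major

Result:
  Biology: 1 records, 3.51 total gpa, 63.00 avg credits
  Chemistry: 2 records, 5.88 total gpa, 41.50 avg credits
  Economics: 1 records, 3.03 total gpa, 127.00 avg credits
  History: 2 records, 6.60 total gpa, 42.00 avg credits
  Physics: 5 records, 14.11 total gpa, 94.20 avg credits
  Psychology: 6 records, 17.18 total gpa, 89.67 avg credits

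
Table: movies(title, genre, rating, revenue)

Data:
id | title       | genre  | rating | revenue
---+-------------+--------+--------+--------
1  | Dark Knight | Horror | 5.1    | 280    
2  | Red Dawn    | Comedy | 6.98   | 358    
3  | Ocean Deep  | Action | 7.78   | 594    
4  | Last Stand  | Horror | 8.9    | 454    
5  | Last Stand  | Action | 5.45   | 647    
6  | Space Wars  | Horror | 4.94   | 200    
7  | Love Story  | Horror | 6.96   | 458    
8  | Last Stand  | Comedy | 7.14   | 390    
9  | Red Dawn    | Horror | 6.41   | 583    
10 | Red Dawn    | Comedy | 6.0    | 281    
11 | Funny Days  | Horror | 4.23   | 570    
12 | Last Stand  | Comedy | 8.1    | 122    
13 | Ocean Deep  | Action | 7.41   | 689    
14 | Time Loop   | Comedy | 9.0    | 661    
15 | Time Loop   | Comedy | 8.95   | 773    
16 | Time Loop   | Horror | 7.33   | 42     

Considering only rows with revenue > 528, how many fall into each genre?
SELECT genre, COUNT(*)
FROM movies
WHERE revenue > 528
GROUP BY genre

Note: WHERE filters rows before grouping.

Result:
  Action: 3
  Comedy: 2
  Horror: 2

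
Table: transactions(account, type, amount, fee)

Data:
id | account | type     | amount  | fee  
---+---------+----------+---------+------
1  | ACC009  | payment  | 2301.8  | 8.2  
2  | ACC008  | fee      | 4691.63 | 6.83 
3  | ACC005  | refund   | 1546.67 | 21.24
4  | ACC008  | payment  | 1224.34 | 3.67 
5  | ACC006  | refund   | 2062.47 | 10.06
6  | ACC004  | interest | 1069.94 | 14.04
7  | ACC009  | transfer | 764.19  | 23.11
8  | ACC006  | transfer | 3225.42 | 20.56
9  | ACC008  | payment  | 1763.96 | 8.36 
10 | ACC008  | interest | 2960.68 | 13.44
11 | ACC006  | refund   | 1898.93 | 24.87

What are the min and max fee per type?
SELECT type, MIN(fee), MAX(fee)
FROM transactions
GROUP BY type

Result:
  fee: min=6.83, max=6.83
  interest: min=13.44, max=14.04
  payment: min=3.67, max=8.36
  refund: min=10.06, max=24.87
  transfer: min=20.56, max=23.11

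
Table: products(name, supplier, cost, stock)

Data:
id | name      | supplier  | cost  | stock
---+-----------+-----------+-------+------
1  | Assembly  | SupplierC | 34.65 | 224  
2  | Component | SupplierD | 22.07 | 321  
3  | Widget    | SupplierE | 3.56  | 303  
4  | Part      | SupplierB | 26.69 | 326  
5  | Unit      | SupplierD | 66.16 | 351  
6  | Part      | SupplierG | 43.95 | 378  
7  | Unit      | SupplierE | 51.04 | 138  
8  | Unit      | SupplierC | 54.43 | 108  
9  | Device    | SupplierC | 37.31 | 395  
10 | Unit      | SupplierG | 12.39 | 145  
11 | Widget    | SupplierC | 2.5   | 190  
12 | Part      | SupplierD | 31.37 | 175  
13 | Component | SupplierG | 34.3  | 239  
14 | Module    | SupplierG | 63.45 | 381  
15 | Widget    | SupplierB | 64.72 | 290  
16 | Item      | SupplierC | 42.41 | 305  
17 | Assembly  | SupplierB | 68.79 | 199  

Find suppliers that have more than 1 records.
SELECT supplier, COUNT(*) as cnt
FROM products
GROUP BY supplier
HAVING COUNT(*) > 1

Result:
  SupplierB: 3
  SupplierC: 5
  SupplierD: 3
  SupplierE: 2
  SupplierG: 4

Note: HAVING filters groups after aggregation, WHERE filters rows before.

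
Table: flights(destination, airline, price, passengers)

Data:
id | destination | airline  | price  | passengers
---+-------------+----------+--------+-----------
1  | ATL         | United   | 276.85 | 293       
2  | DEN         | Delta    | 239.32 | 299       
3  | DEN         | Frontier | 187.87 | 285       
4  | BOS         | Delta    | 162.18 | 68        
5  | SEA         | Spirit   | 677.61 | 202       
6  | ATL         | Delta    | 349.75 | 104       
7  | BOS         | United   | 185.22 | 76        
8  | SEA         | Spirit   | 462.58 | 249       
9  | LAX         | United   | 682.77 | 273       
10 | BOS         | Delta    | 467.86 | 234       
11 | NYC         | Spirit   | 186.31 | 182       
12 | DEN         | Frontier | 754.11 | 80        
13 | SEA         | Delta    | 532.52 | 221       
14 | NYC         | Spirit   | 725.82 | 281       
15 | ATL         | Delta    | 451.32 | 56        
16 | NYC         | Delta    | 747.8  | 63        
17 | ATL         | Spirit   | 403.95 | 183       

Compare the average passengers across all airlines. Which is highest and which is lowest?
SELECT airline, AVG(passengers)
FROM flights
GROUP BY airline
ORDER BY AVG(passengers)

All groups:
  Delta: 149.29
  Frontier: 182.50
  United: 214.00
  Spirit: 219.40

Highest: Spirit (219.40)
Lowest: Delta (149.29)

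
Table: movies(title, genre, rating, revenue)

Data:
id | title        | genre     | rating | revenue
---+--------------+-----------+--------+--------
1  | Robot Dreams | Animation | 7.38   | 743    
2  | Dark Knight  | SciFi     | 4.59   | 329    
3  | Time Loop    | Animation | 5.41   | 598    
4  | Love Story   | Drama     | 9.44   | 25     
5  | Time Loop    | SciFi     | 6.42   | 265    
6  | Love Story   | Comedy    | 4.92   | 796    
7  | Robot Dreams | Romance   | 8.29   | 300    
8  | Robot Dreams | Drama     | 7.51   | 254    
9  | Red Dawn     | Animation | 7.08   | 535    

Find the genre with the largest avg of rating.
SELECT genre, AVG(rating) as val
FROM movies
GROUP BY genre
ORDER BY val DESC
LIMIT 1

Result: Drama with avg(rating) = 8.48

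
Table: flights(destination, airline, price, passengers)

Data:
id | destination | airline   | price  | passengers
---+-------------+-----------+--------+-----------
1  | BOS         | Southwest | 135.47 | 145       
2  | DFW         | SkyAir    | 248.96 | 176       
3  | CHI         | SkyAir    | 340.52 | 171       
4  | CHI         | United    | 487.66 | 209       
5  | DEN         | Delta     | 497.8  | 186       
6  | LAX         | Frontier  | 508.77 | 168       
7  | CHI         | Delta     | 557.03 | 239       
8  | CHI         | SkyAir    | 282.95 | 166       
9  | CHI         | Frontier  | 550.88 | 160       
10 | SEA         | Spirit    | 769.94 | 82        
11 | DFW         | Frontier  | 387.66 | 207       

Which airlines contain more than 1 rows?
SELECT airline, COUNT(*) as cnt
FROM flights
GROUP BY airline
HAVING COUNT(*) > 1

Result:
  Delta: 2
  Frontier: 3
  SkyAir: 3

Note: HAVING filters groups after aggregation, WHERE filters rows before.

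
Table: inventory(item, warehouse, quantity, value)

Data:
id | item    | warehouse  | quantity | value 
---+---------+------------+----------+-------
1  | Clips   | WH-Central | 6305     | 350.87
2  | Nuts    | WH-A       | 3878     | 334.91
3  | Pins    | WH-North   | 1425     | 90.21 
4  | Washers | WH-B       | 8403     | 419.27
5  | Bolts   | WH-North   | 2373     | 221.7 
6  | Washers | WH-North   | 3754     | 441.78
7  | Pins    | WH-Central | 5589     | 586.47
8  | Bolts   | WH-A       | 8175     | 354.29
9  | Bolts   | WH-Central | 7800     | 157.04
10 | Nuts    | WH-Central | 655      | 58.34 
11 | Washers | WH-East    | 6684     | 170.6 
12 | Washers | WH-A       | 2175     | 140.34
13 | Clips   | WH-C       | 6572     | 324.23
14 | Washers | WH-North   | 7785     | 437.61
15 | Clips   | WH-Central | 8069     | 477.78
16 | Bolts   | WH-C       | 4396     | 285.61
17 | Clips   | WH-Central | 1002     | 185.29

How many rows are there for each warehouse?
SELECT warehouse, COUNT(*) as count
FROM inventory
GROUP BY warehouse

Result:
  WH-A: 3
  WH-B: 1
  WH-C: 2
  WH-Central: 6
  WH-East: 1
  WH-North: 4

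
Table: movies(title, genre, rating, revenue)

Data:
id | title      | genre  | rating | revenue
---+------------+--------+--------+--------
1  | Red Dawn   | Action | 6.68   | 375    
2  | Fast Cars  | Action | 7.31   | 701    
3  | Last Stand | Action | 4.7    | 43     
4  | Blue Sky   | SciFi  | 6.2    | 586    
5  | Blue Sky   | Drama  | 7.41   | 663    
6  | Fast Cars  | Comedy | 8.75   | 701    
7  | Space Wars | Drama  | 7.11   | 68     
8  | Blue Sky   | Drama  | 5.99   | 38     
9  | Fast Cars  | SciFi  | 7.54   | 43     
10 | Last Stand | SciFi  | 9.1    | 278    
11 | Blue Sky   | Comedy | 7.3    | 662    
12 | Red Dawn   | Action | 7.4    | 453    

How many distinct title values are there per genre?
SELECT genre, COUNT(DISTINCT title)
FROM movies
GROUP BY genre

Result:
  Action: 3 distinct
  Comedy: 2 distinct
  Drama: 2 distinct
  SciFi: 3 distinct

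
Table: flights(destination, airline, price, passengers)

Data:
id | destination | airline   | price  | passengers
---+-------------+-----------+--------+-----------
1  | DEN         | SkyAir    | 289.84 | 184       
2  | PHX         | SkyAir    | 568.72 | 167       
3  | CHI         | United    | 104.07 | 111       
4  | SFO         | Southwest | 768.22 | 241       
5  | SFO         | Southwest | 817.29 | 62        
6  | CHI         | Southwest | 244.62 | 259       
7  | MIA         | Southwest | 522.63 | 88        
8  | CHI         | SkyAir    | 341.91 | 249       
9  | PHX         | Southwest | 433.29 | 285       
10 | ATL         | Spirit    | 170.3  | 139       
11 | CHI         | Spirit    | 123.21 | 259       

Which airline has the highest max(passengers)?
SELECT airline, MAX(passengers) as val
FROM flights
GROUP BY airline
ORDER BY val DESC
LIMIT 1

Result: Southwest with max(passengers) = 285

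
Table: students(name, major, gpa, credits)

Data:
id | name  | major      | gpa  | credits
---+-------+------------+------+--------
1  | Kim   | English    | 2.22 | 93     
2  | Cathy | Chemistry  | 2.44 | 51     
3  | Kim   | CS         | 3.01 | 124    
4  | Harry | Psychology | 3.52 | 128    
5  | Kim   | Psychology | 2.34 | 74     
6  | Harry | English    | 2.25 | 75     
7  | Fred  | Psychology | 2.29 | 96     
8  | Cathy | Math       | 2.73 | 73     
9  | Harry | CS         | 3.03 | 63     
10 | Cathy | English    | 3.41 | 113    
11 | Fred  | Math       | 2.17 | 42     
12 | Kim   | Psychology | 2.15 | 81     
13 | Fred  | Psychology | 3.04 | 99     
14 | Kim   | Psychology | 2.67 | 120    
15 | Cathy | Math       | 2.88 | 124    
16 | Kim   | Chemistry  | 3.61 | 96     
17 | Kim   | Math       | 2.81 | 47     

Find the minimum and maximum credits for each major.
SELECT major, MIN(credits), MAX(credits)
FROM students
GROUP BY major

Result:
  CS: min=63, max=124
  Chemistry: min=51, max=96
  English: min=75, max=113
  Math: min=42, max=124
  Psychology: min=74, max=128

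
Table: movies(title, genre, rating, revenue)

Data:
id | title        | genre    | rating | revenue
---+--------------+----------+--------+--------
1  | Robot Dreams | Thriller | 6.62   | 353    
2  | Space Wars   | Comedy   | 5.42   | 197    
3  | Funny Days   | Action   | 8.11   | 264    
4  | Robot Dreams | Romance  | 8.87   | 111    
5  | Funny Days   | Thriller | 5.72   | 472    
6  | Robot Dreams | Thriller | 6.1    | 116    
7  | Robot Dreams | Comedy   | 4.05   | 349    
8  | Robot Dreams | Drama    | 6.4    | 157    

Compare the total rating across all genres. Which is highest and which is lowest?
SELECT genre, SUM(rating)
FROM movies
GROUP BY genre
ORDER BY SUM(rating)

All groups:
  Drama: 6.40
  Action: 8.11
  Romance: 8.87
  Comedy: 9.47
  Thriller: 18.44

Highest: Thriller (18.44)
Lowest: Drama (6.40)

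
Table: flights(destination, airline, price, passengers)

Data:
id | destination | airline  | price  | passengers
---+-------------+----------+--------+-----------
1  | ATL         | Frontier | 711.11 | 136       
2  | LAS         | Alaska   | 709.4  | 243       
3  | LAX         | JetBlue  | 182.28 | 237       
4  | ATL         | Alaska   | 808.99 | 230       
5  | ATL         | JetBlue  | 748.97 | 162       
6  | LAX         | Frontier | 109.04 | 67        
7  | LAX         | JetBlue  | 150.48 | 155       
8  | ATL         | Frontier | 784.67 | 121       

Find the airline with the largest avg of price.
SELECT airline, AVG(price) as val
FROM flights
GROUP BY airline
ORDER BY val DESC
LIMIT 1

Result: Alaska with avg(price) = 759.20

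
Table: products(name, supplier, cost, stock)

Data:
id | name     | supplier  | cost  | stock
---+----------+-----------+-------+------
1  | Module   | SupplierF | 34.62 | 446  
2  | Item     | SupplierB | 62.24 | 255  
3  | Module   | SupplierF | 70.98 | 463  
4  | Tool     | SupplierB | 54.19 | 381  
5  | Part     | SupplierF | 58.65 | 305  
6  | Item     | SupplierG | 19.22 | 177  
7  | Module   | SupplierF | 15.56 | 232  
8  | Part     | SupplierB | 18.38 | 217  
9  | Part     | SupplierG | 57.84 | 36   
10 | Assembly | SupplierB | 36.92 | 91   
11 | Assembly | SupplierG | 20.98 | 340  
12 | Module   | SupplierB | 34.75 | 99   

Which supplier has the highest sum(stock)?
SELECT supplier, SUM(stock) as val
FROM products
GROUP BY supplier
ORDER BY val DESC
LIMIT 1

Result: SupplierF with sum(stock) = 1446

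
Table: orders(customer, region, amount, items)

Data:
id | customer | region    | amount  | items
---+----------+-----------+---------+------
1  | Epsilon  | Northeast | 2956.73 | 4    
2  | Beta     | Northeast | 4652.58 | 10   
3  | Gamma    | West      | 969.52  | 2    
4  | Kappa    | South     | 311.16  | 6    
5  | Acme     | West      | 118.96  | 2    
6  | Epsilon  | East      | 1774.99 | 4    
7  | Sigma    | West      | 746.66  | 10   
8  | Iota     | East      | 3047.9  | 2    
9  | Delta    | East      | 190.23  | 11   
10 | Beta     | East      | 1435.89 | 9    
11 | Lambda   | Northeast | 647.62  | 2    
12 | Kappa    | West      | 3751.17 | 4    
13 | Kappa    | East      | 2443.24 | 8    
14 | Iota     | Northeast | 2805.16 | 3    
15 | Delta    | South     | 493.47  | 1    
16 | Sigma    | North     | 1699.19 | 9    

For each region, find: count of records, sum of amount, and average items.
SELECT region,
       COUNT(*) as cnt,
       SUM(amount) as total_amount,
       AVG(items) as avg_items
FROM orders
GROUP BY region

Result:
  East: 5 records, 8892.25 total amount, 6.80 avg items
  North: 1 records, 1699.19 total amount, 9.00 avg items
  Northeast: 4 records, 11062.09 total amount, 4.75 avg items
  South: 2 records, 804.63 total amount, 3.50 avg items
  West: 4 records, 5586.31 total amount, 4.50 avg items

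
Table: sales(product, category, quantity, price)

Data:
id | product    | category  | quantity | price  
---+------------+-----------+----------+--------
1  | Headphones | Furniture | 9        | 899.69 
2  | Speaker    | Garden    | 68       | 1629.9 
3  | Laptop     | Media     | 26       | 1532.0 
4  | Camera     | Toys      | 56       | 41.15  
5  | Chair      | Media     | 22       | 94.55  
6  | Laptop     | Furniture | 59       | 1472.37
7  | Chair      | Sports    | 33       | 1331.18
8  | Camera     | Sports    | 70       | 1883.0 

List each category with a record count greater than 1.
SELECT category, COUNT(*) as cnt
FROM sales
GROUP BY category
HAVING COUNT(*) > 1

Result:
  Furniture: 2
  Media: 2
  Sports: 2

Note: HAVING filters groups after aggregation, WHERE filters rows before.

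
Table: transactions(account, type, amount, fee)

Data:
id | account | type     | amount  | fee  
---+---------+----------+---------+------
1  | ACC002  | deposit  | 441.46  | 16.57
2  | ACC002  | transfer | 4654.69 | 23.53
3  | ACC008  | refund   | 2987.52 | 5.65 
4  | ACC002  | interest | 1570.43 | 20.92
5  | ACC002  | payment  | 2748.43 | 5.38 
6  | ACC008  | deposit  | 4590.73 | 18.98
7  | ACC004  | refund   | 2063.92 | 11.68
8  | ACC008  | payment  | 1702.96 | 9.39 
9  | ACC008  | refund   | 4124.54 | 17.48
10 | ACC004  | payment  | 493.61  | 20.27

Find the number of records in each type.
SELECT type, COUNT(*) as count
FROM transactions
GROUP BY type

Result:
  deposit: 2
  interest: 1
  payment: 3
  refund: 3
  transfer: 1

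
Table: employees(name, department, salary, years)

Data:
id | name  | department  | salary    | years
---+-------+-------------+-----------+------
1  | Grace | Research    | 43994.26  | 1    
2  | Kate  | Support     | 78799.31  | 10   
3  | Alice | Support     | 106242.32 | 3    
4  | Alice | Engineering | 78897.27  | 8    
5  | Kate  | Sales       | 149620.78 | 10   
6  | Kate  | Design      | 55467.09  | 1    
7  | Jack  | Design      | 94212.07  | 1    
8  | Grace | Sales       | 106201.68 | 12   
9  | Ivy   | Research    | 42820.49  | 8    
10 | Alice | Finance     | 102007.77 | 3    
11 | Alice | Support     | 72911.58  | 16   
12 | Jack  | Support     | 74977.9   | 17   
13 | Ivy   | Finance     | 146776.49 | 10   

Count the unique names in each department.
SELECT department, COUNT(DISTINCT name)
FROM employees
GROUP BY department

Result:
  Design: 2 distinct
  Engineering: 1 distinct
  Finance: 2 distinct
  Research: 2 distinct
  Sales: 2 distinct
  Support: 3 distinct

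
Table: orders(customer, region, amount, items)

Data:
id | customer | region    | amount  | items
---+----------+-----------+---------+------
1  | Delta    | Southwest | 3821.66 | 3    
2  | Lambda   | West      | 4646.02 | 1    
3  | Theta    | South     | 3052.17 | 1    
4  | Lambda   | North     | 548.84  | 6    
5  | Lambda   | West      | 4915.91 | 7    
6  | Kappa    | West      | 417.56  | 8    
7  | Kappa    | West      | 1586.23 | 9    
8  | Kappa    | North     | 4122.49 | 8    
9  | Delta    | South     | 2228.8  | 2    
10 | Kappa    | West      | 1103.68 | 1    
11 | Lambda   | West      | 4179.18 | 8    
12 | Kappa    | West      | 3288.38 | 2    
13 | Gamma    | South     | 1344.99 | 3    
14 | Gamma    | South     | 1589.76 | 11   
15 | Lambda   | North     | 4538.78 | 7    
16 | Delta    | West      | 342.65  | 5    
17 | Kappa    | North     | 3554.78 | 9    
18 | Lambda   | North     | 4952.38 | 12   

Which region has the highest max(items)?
SELECT region, MAX(items) as val
FROM orders
GROUP BY region
ORDER BY val DESC
LIMIT 1

Result: North with max(items) = 12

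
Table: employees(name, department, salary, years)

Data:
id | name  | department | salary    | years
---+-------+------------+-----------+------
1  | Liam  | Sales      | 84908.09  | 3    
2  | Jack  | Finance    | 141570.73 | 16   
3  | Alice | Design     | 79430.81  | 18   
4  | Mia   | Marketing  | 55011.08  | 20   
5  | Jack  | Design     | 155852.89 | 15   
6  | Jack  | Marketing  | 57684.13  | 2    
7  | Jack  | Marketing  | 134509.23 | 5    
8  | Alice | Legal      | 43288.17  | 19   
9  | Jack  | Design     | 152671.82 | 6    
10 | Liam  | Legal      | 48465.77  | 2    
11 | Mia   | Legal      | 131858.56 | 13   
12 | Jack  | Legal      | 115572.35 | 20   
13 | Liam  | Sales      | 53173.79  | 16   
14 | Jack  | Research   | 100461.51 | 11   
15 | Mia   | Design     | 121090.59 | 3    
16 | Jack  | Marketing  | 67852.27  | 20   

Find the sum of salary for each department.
SELECT department, SUM(salary) as result
FROM employees
GROUP BY department

Result:
  Design: 509046.11
  Finance: 141570.73
  Legal: 339184.85
  Marketing: 315056.71
  Research: 100461.51
  Sales: 138081.88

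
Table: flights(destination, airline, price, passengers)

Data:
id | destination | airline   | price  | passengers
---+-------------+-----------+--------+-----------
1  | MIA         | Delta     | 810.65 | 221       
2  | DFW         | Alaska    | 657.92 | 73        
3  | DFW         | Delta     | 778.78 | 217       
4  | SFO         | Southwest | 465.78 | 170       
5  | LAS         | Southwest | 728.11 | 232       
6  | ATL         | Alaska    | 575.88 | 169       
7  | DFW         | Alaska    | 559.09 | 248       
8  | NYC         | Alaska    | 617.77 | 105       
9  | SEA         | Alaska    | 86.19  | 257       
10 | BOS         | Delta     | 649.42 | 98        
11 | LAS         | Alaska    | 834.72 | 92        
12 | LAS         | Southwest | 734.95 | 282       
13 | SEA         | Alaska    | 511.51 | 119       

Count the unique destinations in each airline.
SELECT airline, COUNT(DISTINCT destination)
FROM flights
GROUP BY airline

Result:
  Alaska: 5 distinct
  Delta: 3 distinct
  Southwest: 2 distinct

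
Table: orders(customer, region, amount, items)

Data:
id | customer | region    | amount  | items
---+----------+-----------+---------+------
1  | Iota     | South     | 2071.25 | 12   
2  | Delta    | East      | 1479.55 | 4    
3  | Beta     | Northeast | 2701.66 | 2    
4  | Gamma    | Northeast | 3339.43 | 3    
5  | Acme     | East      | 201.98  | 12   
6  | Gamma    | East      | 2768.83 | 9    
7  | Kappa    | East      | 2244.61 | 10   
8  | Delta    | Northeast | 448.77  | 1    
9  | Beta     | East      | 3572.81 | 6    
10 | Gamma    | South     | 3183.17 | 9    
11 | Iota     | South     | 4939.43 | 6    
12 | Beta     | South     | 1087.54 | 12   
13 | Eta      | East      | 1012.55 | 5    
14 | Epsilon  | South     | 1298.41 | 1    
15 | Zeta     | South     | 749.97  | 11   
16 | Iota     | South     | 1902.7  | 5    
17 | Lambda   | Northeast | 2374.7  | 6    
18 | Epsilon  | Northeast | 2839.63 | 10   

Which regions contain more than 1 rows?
SELECT region, COUNT(*) as cnt
FROM orders
GROUP BY region
HAVING COUNT(*) > 1

Result:
  East: 6
  Northeast: 5
  South: 7

Note: HAVING filters groups after aggregation, WHERE filters rows before.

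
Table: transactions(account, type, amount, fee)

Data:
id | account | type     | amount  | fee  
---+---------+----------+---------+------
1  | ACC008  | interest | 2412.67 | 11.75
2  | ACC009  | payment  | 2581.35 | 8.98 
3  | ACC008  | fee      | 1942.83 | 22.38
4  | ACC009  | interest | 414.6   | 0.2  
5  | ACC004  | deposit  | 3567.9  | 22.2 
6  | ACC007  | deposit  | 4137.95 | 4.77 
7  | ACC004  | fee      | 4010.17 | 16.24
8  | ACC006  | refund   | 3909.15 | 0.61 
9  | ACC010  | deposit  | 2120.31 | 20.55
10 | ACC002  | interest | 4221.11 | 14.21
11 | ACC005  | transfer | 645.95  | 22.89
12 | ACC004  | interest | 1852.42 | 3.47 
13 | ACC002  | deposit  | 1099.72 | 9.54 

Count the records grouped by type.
SELECT type, COUNT(*) as count
FROM transactions
GROUP BY type

Result:
  deposit: 4
  fee: 2
  interest: 4
  payment: 1
  refund: 1
  transfer: 1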